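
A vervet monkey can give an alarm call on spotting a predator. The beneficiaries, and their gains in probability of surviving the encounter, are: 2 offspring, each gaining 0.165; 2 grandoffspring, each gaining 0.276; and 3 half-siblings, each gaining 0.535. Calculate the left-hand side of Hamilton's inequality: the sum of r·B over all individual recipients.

r to an offspring = 1/2 (one parent–offspring link: r = (1/2)^1 = 1/2).
r to a grandoffspring = 1/4 (two parent–offspring links: r = (1/2)^2 = 1/4).
r to a half-sibling = 1/4 (half-sibs share one parent — one path of length 2: r = (1/2)^2 = 1/4).
Summing one r·B term per recipient: 2·0.5·0.165 + 2·0.25·0.276 + 3·0.25·0.535 = 0.70425.

0.70425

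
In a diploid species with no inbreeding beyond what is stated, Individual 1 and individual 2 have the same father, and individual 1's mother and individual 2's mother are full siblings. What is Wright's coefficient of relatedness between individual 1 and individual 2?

With two independent routes of shared ancestry, r is the sum of the two contributions.
Individual 1 and individual 2 are related in two ways: half-sibs through their shared father (r = 1/4) and first cousins through their mothers (r = 1/8).
r = 1/4 + 1/8 = 3/8 = 0.375.

0.375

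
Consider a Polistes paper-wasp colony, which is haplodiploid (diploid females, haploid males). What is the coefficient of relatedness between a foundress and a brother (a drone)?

0.25

Her haploid brother carries none of their father's genes and a random half of their mother's genome; that half matches the maternal half of her own genome with probability 1/2: r = 1/2 · 1/2 = 1/4.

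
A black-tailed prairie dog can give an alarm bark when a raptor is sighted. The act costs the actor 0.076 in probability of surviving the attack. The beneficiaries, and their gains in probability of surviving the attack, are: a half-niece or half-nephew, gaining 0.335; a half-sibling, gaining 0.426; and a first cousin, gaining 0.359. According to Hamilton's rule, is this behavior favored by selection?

Yes

Hamilton's rule: the trait is favored when the sum of r·B over every recipient exceeds the actor's cost C.
r to a half-niece or half-nephew = 0.125 (half-aunt/uncle↔niece/nephew: one path of length 3: r = (1/2)^3 = 1/8).
r to a half-sibling = 0.25 (half-sibs share one parent — one path of length 2: r = (1/2)^2 = 1/4).
r to a first cousin = 1/8 (first cousins share one grandparent pair — two paths of length 4: r = 2·(1/2)^4 = 1/8).
Summing one r·B term per recipient: 1·0.125·0.335 + 1·0.25·0.426 + 1·0.125·0.359 = 0.19325.
0.19325 > 0.076: the indirect benefit exceeds the cost.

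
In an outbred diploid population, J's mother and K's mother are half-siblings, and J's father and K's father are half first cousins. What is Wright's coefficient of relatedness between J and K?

Independent pedigree routes through distinct common ancestors add.
J and K are related in two ways: half first cousins through their mothers (r = 1/16) and half second cousins through their fathers (r = 1/64).
r = 1/16 + 1/64 = 0.078125.

0.078125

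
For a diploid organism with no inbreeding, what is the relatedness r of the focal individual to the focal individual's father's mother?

0.25

Each parent–offspring link contributes a factor of 1/2, and independent paths through distinct common ancestors add.
Two parent–offspring links: r = (1/2)^2 = 1/4.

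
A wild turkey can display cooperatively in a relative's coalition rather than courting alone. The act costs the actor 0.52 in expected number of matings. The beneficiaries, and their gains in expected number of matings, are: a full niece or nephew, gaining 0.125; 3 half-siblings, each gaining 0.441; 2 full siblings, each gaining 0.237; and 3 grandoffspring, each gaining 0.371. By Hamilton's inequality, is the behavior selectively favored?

Yes

Hamilton's rule: the trait is favored when the sum of r·B over every recipient exceeds the actor's cost C.
r to a full niece or nephew = 1/4 (full aunt/uncle↔niece/nephew: two paths of length 3 through the shared grandparent pair: r = 2·(1/2)^3 = 1/4).
r to a half-sibling = 1/4 (half-sibs share one parent — one path of length 2: r = (1/2)^2 = 1/4).
r to a full sibling = 1/2 (full sibs share both parents — two paths of length 2: r = 2·(1/2)^2 = 1/2).
r to a grandoffspring = 0.25 (two parent–offspring links: r = (1/2)^2 = 1/4).
Summing one r·B term per recipient: 1·0.25·0.125 + 3·0.25·0.441 + 2·0.5·0.237 + 3·0.25·0.371 = 0.87725.
0.87725 > 0.52: the indirect benefit exceeds the cost.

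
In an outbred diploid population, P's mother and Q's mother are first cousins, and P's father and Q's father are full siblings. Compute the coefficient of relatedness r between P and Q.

0.15625

Independent pedigree routes through distinct common ancestors add.
P and Q are related in two ways: second cousins through their mothers (r = 1/32) and first cousins through their fathers (r = 1/8).
r = 1/32 + 1/8 = 5/32 = 0.15625.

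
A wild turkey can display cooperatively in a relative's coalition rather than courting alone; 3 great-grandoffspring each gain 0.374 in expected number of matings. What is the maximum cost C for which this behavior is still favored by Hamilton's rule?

0.14025

r to a great-grandoffspring = 0.125 (three parent–offspring links: r = (1/2)^3 = 1/8).
Hamilton's rule: n·r·B > C, so the trait is favored while C < n·r·B = 3·0.125·0.374 = 0.14025.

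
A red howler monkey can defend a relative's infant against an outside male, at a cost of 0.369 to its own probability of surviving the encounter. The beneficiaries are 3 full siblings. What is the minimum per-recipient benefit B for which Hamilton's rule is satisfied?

0.246

r to a full sibling = 0.5 (full sibs share both parents — two paths of length 2: r = 2·(1/2)^2 = 1/2).
Hamilton's rule with n recipients of equal r: n·r·B > C, so B > C/(n·r) = 0.369/(3·0.5) = 0.246.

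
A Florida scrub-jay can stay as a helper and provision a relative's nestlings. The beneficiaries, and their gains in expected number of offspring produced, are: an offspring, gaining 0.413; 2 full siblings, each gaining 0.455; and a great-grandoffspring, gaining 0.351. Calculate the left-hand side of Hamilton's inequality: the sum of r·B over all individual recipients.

0.705375

r to an offspring = 0.5 (one parent–offspring link: r = (1/2)^1 = 1/2).
r to a full sibling = 0.5 (full sibs share both parents — two paths of length 2: r = 2·(1/2)^2 = 1/2).
r to a great-grandoffspring = 0.125 (three parent–offspring links: r = (1/2)^3 = 1/8).
Summing one r·B term per recipient: 1·0.5·0.413 + 2·0.5·0.455 + 1·0.125·0.351 = 0.705375.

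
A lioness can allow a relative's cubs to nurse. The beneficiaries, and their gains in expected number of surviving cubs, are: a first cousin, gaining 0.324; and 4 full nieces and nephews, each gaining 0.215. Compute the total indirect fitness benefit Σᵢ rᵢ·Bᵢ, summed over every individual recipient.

r to a first cousin = 1/8 (first cousins share one grandparent pair — two paths of length 4: r = 2·(1/2)^4 = 1/8).
r to a full niece or nephew = 0.25 (full aunt/uncle↔niece/nephew: two paths of length 3 through the shared grandparent pair: r = 2·(1/2)^3 = 1/4).
Summing one r·B term per recipient: 1·0.125·0.324 + 4·0.25·0.215 = 0.2555.

0.2555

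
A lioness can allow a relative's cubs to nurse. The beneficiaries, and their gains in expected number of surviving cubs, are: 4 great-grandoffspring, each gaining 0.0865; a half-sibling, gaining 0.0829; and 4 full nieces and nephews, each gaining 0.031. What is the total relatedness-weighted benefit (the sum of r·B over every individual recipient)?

0.094975

r to a great-grandoffspring = 0.125 (three parent–offspring links: r = (1/2)^3 = 1/8).
r to a half-sibling = 1/4 (half-sibs share one parent — one path of length 2: r = (1/2)^2 = 1/4).
r to a full niece or nephew = 1/4 (full aunt/uncle↔niece/nephew: two paths of length 3 through the shared grandparent pair: r = 2·(1/2)^3 = 1/4).
Summing one r·B term per recipient: 4·0.125·0.0865 + 1·0.25·0.0829 + 4·0.25·0.031 = 0.094975.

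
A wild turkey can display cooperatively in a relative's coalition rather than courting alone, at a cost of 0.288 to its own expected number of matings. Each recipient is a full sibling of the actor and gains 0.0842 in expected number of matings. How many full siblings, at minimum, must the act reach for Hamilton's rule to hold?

r to a full sibling = 1/2 (full sibs share both parents — two paths of length 2: r = 2·(1/2)^2 = 1/2).
Hamilton's rule: n·r·B > C  ⇒  n > C/(r·B) = 0.288/(0.5·0.0842) = 6.841.
The smallest integer exceeding 6.841 is 7.

7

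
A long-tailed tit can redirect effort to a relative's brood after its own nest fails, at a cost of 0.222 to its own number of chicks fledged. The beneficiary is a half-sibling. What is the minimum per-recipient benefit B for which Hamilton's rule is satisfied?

r to a half-sibling = 1/4 (half-sibs share one parent — one path of length 2: r = (1/2)^2 = 1/4).
Hamilton's rule with n recipients of equal r: n·r·B > C, so B > C/(n·r) = 0.222/(1·0.25) = 0.888.

0.888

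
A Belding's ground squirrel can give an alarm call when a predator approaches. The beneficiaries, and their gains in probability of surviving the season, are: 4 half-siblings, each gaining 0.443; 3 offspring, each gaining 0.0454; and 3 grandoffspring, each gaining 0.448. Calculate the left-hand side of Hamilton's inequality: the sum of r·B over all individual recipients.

r to a half-sibling = 0.25 (half-sibs share one parent — one path of length 2: r = (1/2)^2 = 1/4).
r to an offspring = 0.5 (one parent–offspring link: r = (1/2)^1 = 1/2).
r to a grandoffspring = 1/4 (two parent–offspring links: r = (1/2)^2 = 1/4).
Summing one r·B term per recipient: 4·0.25·0.443 + 3·0.5·0.0454 + 3·0.25·0.448 = 0.8471.

0.8471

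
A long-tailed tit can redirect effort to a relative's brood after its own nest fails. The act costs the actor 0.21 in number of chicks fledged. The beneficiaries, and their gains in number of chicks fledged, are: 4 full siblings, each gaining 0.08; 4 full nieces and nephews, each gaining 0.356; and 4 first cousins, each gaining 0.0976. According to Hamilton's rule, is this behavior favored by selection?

Hamilton's rule: the trait is favored when the sum of r·B over every recipient exceeds the actor's cost C.
r to a full sibling = 0.5 (full sibs share both parents — two paths of length 2: r = 2·(1/2)^2 = 1/2).
r to a full niece or nephew = 1/4 (full aunt/uncle↔niece/nephew: two paths of length 3 through the shared grandparent pair: r = 2·(1/2)^3 = 1/4).
r to a first cousin = 0.125 (first cousins share one grandparent pair — two paths of length 4: r = 2·(1/2)^4 = 1/8).
Summing one r·B term per recipient: 4·0.5·0.08 + 4·0.25·0.356 + 4·0.125·0.0976 = 0.5648.
0.5648 > 0.21: the indirect benefit exceeds the cost.

Yes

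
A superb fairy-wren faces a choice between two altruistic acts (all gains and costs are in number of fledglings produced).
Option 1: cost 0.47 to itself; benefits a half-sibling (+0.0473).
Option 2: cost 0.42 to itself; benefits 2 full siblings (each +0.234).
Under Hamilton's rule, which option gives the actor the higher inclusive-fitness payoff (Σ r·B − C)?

Option 2

Option 1: r to a half-sibling = 0.25.
Option 1: Σ r·B − C = (1·0.25·0.0473) − 0.47 = -0.458175.
Option 2: r to a full sibling = 0.5.
Option 2: Σ r·B − C = (2·0.5·0.234) − 0.42 = -0.186.
Option 2 has the higher net inclusive-fitness payoff.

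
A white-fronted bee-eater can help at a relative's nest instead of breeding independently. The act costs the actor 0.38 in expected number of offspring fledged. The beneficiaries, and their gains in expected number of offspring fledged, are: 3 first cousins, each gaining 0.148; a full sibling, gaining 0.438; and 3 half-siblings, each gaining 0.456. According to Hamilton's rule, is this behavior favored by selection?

Yes

Hamilton's rule: the trait is favored when the sum of r·B over every recipient exceeds the actor's cost C.
r to a first cousin = 0.125 (first cousins share one grandparent pair — two paths of length 4: r = 2·(1/2)^4 = 1/8).
r to a full sibling = 0.5 (full sibs share both parents — two paths of length 2: r = 2·(1/2)^2 = 1/2).
r to a half-sibling = 1/4 (half-sibs share one parent — one path of length 2: r = (1/2)^2 = 1/4).
Summing one r·B term per recipient: 3·0.125·0.148 + 1·0.5·0.438 + 3·0.25·0.456 = 0.6165.
0.6165 > 0.38: the indirect benefit exceeds the cost.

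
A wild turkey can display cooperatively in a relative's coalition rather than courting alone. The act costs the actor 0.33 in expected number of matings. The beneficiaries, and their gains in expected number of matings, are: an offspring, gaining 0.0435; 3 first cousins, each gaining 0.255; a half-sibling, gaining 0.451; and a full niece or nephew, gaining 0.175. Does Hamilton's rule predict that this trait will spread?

Hamilton's rule: the trait is favored when the sum of r·B over every recipient exceeds the actor's cost C.
r to an offspring = 0.5 (one parent–offspring link: r = (1/2)^1 = 1/2).
r to a first cousin = 1/8 (first cousins share one grandparent pair — two paths of length 4: r = 2·(1/2)^4 = 1/8).
r to a half-sibling = 0.25 (half-sibs share one parent — one path of length 2: r = (1/2)^2 = 1/4).
r to a full niece or nephew = 1/4 (full aunt/uncle↔niece/nephew: two paths of length 3 through the shared grandparent pair: r = 2·(1/2)^3 = 1/4).
Summing one r·B term per recipient: 1·0.5·0.0435 + 3·0.125·0.255 + 1·0.25·0.451 + 1·0.25·0.175 = 0.273875.
0.273875 < 0.33: the indirect benefit is less than the cost.

No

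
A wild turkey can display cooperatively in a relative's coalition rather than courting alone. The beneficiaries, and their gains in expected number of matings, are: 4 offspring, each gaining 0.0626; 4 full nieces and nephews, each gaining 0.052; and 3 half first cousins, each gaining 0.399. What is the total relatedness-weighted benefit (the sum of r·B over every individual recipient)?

0.2520125

r to an offspring = 0.5 (one parent–offspring link: r = (1/2)^1 = 1/2).
r to a full niece or nephew = 0.25 (full aunt/uncle↔niece/nephew: two paths of length 3 through the shared grandparent pair: r = 2·(1/2)^3 = 1/4).
r to a half first cousin = 1/16 (half first cousins share one grandparent — one path of length 4: r = (1/2)^4 = 1/16).
Summing one r·B term per recipient: 4·0.5·0.0626 + 4·0.25·0.052 + 3·0.0625·0.399 = 0.2520125.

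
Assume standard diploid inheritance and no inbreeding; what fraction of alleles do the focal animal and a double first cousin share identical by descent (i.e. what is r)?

Each parent–offspring link contributes a factor of 1/2, and independent paths through distinct common ancestors add.
Double first cousins share both grandparent pairs — four paths of length 4: r = 4·(1/2)^4 = 1/4.

0.25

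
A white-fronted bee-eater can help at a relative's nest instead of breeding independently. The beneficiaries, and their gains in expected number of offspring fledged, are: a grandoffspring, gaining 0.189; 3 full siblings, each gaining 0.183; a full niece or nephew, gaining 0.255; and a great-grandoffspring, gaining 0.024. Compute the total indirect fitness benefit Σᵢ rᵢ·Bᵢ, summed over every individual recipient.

r to a grandoffspring = 0.25 (two parent–offspring links: r = (1/2)^2 = 1/4).
r to a full sibling = 0.5 (full sibs share both parents — two paths of length 2: r = 2·(1/2)^2 = 1/2).
r to a full niece or nephew = 1/4 (full aunt/uncle↔niece/nephew: two paths of length 3 through the shared grandparent pair: r = 2·(1/2)^3 = 1/4).
r to a great-grandoffspring = 0.125 (three parent–offspring links: r = (1/2)^3 = 1/8).
Summing one r·B term per recipient: 1·0.25·0.189 + 3·0.5·0.183 + 1·0.25·0.255 + 1·0.125·0.024 = 0.3885.

0.3885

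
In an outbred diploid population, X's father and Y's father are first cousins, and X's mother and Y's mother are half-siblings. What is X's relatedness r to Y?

Independent pedigree routes through distinct common ancestors add.
X and Y are related in two ways: second cousins through their fathers (r = 1/32) and half first cousins through their mothers (r = 1/16).
r = 1/32 + 1/16 = 3/32 = 0.09375.

0.09375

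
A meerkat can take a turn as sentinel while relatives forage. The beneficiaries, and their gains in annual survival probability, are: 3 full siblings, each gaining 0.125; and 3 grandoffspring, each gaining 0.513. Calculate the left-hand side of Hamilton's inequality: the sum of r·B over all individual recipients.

0.57225

r to a full sibling = 0.5 (full sibs share both parents — two paths of length 2: r = 2·(1/2)^2 = 1/2).
r to a grandoffspring = 0.25 (two parent–offspring links: r = (1/2)^2 = 1/4).
Summing one r·B term per recipient: 3·0.5·0.125 + 3·0.25·0.513 = 0.57225.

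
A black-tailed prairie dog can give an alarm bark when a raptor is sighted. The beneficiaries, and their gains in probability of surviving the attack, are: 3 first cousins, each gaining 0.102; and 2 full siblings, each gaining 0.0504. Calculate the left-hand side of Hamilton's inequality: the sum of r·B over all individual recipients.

0.08865

r to a first cousin = 1/8 (first cousins share one grandparent pair — two paths of length 4: r = 2·(1/2)^4 = 1/8).
r to a full sibling = 1/2 (full sibs share both parents — two paths of length 2: r = 2·(1/2)^2 = 1/2).
Summing one r·B term per recipient: 3·0.125·0.102 + 2·0.5·0.0504 = 0.08865.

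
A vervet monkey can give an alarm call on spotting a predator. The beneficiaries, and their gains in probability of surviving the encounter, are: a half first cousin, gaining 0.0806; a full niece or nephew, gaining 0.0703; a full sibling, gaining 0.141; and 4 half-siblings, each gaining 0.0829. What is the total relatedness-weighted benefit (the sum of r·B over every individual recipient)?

0.1760125

r to a half first cousin = 1/16 (half first cousins share one grandparent — one path of length 4: r = (1/2)^4 = 1/16).
r to a full niece or nephew = 0.25 (full aunt/uncle↔niece/nephew: two paths of length 3 through the shared grandparent pair: r = 2·(1/2)^3 = 1/4).
r to a full sibling = 0.5 (full sibs share both parents — two paths of length 2: r = 2·(1/2)^2 = 1/2).
r to a half-sibling = 1/4 (half-sibs share one parent — one path of length 2: r = (1/2)^2 = 1/4).
Summing one r·B term per recipient: 1·0.0625·0.0806 + 1·0.25·0.0703 + 1·0.5·0.141 + 4·0.25·0.0829 = 0.1760125.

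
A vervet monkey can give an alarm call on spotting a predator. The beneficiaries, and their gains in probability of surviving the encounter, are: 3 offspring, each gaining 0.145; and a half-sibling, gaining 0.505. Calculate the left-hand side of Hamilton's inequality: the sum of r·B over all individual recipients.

0.34375

r to an offspring = 1/2 (one parent–offspring link: r = (1/2)^1 = 1/2).
r to a half-sibling = 1/4 (half-sibs share one parent — one path of length 2: r = (1/2)^2 = 1/4).
Summing one r·B term per recipient: 3·0.5·0.145 + 1·0.25·0.505 = 0.34375.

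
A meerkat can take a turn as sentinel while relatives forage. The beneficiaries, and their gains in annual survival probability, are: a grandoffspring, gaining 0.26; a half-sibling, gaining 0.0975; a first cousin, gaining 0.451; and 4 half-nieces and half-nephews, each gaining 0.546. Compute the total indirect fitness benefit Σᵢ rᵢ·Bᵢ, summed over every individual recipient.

r to a grandoffspring = 1/4 (two parent–offspring links: r = (1/2)^2 = 1/4).
r to a half-sibling = 0.25 (half-sibs share one parent — one path of length 2: r = (1/2)^2 = 1/4).
r to a first cousin = 0.125 (first cousins share one grandparent pair — two paths of length 4: r = 2·(1/2)^4 = 1/8).
r to a half-niece or half-nephew = 0.125 (half-aunt/uncle↔niece/nephew: one path of length 3: r = (1/2)^3 = 1/8).
Summing one r·B term per recipient: 1·0.25·0.26 + 1·0.25·0.0975 + 1·0.125·0.451 + 4·0.125·0.546 = 0.41875.

0.41875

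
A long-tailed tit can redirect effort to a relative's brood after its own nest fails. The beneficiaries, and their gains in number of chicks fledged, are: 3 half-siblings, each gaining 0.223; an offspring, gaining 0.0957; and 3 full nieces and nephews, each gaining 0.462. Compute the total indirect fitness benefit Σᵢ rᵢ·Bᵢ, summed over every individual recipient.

0.5616

r to a half-sibling = 1/4 (half-sibs share one parent — one path of length 2: r = (1/2)^2 = 1/4).
r to an offspring = 0.5 (one parent–offspring link: r = (1/2)^1 = 1/2).
r to a full niece or nephew = 1/4 (full aunt/uncle↔niece/nephew: two paths of length 3 through the shared grandparent pair: r = 2·(1/2)^3 = 1/4).
Summing one r·B term per recipient: 3·0.25·0.223 + 1·0.5·0.0957 + 3·0.25·0.462 = 0.5616.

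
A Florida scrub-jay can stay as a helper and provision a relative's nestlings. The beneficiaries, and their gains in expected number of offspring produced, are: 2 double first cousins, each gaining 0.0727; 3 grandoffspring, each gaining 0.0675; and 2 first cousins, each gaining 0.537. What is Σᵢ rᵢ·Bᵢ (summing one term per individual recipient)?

r to a double first cousin = 1/4 (double first cousins share both grandparent pairs — four paths of length 4: r = 4·(1/2)^4 = 1/4).
r to a grandoffspring = 0.25 (two parent–offspring links: r = (1/2)^2 = 1/4).
r to a first cousin = 1/8 (first cousins share one grandparent pair — two paths of length 4: r = 2·(1/2)^4 = 1/8).
Summing one r·B term per recipient: 2·0.25·0.0727 + 3·0.25·0.0675 + 2·0.125·0.537 = 0.221225.

0.221225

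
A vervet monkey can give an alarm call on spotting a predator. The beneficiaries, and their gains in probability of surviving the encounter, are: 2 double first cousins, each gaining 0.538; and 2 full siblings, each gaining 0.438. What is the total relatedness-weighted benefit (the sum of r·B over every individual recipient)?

r to a double first cousin = 0.25 (double first cousins share both grandparent pairs — four paths of length 4: r = 4·(1/2)^4 = 1/4).
r to a full sibling = 1/2 (full sibs share both parents — two paths of length 2: r = 2·(1/2)^2 = 1/2).
Summing one r·B term per recipient: 2·0.25·0.538 + 2·0.5·0.438 = 0.707.

0.707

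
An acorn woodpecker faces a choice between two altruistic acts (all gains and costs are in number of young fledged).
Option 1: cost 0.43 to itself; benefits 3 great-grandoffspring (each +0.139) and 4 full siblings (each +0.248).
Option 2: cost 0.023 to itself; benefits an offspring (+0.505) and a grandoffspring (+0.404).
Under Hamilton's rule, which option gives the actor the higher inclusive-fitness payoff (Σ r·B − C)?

Option 2

Option 1: r to a great-grandoffspring = 0.125.
Option 1: r to a full sibling = 0.5.
Option 1: Σ r·B − C = (3·0.125·0.139 + 4·0.5·0.248) − 0.43 = 0.118125.
Option 2: r to an offspring = 0.5.
Option 2: r to a grandoffspring = 0.25.
Option 2: Σ r·B − C = (1·0.5·0.505 + 1·0.25·0.404) − 0.023 = 0.3305.
Option 2 has the higher net inclusive-fitness payoff.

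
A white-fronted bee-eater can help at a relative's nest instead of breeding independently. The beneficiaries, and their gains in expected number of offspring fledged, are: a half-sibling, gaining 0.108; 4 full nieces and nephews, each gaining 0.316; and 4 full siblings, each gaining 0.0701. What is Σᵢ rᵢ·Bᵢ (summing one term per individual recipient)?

0.4832

r to a half-sibling = 0.25 (half-sibs share one parent — one path of length 2: r = (1/2)^2 = 1/4).
r to a full niece or nephew = 0.25 (full aunt/uncle↔niece/nephew: two paths of length 3 through the shared grandparent pair: r = 2·(1/2)^3 = 1/4).
r to a full sibling = 1/2 (full sibs share both parents — two paths of length 2: r = 2·(1/2)^2 = 1/2).
Summing one r·B term per recipient: 1·0.25·0.108 + 4·0.25·0.316 + 4·0.5·0.0701 = 0.4832.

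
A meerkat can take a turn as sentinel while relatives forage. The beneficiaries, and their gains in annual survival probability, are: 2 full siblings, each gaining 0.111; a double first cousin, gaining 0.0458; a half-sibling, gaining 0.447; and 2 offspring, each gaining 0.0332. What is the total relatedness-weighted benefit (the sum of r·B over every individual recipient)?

r to a full sibling = 1/2 (full sibs share both parents — two paths of length 2: r = 2·(1/2)^2 = 1/2).
r to a double first cousin = 0.25 (double first cousins share both grandparent pairs — four paths of length 4: r = 4·(1/2)^4 = 1/4).
r to a half-sibling = 0.25 (half-sibs share one parent — one path of length 2: r = (1/2)^2 = 1/4).
r to an offspring = 0.5 (one parent–offspring link: r = (1/2)^1 = 1/2).
Summing one r·B term per recipient: 2·0.5·0.111 + 1·0.25·0.0458 + 1·0.25·0.447 + 2·0.5·0.0332 = 0.2674.

0.2674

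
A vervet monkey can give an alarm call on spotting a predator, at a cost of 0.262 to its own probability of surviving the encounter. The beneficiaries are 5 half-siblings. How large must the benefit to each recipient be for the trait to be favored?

r to a half-sibling = 1/4 (half-sibs share one parent — one path of length 2: r = (1/2)^2 = 1/4).
Hamilton's rule with n recipients of equal r: n·r·B > C, so B > C/(n·r) = 0.262/(5·0.25) = 0.2096.

0.2096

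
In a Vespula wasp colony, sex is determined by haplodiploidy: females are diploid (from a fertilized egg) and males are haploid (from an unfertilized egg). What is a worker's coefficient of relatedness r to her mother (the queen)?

0.5

One meiotic link between diploid queen and diploid daughter: r = 1/2.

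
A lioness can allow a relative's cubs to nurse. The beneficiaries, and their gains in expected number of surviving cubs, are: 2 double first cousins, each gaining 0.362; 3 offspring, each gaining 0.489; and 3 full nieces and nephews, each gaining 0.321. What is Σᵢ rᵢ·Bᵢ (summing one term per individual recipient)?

1.15525

r to a double first cousin = 0.25 (double first cousins share both grandparent pairs — four paths of length 4: r = 4·(1/2)^4 = 1/4).
r to an offspring = 0.5 (one parent–offspring link: r = (1/2)^1 = 1/2).
r to a full niece or nephew = 0.25 (full aunt/uncle↔niece/nephew: two paths of length 3 through the shared grandparent pair: r = 2·(1/2)^3 = 1/4).
Summing one r·B term per recipient: 2·0.25·0.362 + 3·0.5·0.489 + 3·0.25·0.321 = 1.15525.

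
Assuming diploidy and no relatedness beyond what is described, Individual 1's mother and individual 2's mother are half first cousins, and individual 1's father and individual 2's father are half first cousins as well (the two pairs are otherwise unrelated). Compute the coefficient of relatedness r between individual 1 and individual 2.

0.03125

With two independent routes of shared ancestry, r is the sum of the two contributions.
Individual 1 and individual 2 are related in two ways: half second cousins through their mothers (r = 1/64) and half second cousins through their fathers (r = 1/64).
r = 1/64 + 1/64 = 0.03125.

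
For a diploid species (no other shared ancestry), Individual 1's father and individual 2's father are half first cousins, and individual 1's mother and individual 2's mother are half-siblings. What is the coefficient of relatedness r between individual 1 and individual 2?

Independent pedigree routes through distinct common ancestors add.
Individual 1 and individual 2 are related in two ways: half second cousins through their fathers (r = 1/64) and half first cousins through their mothers (r = 1/16).
r = 1/64 + 1/16 = 0.078125.

0.078125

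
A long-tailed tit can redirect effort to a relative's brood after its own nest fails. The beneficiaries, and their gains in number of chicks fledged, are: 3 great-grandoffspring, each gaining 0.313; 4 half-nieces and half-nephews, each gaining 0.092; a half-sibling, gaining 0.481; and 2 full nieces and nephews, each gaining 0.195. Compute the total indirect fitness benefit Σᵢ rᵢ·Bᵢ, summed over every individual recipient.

r to a great-grandoffspring = 0.125 (three parent–offspring links: r = (1/2)^3 = 1/8).
r to a half-niece or half-nephew = 0.125 (half-aunt/uncle↔niece/nephew: one path of length 3: r = (1/2)^3 = 1/8).
r to a half-sibling = 1/4 (half-sibs share one parent — one path of length 2: r = (1/2)^2 = 1/4).
r to a full niece or nephew = 0.25 (full aunt/uncle↔niece/nephew: two paths of length 3 through the shared grandparent pair: r = 2·(1/2)^3 = 1/4).
Summing one r·B term per recipient: 3·0.125·0.313 + 4·0.125·0.092 + 1·0.25·0.481 + 2·0.25·0.195 = 0.381125.

0.381125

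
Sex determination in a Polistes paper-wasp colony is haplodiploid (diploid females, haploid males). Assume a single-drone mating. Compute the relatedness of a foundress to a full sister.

0.75

Haplodiploid full sisters inherit their father's entire haploid genome identically (contributing 1/2) and on average half of their mother's contribution (1/2 · 1/2 = 1/4); r = 1/2 + 1/4 = 3/4.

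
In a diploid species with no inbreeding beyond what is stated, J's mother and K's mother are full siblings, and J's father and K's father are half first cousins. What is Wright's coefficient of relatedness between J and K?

0.140625

Independent pedigree routes through distinct common ancestors add.
J and K are related in two ways: first cousins through their mothers (r = 1/8) and half second cousins through their fathers (r = 1/64).
r = 1/8 + 1/64 = 9/64 = 0.140625.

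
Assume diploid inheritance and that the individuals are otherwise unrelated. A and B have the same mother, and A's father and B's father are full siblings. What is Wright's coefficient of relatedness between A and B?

0.375

Wright's path rule: contributions from independent ancestry routes add.
A and B are related in two ways: half-sibs through their shared mother (r = 1/4) and first cousins through their fathers (r = 1/8).
r = 1/4 + 1/8 = 3/8 = 0.375.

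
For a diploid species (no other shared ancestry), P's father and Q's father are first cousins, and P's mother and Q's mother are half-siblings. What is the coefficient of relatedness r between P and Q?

With two independent routes of shared ancestry, r is the sum of the two contributions.
P and Q are related in two ways: second cousins through their fathers (r = 1/32) and half first cousins through their mothers (r = 1/16).
r = 1/32 + 1/16 = 0.09375.

0.09375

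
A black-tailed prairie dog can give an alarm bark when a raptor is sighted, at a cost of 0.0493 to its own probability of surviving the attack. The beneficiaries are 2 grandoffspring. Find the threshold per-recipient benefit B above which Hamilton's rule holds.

r to a grandoffspring = 1/4 (two parent–offspring links: r = (1/2)^2 = 1/4).
Hamilton's rule with n recipients of equal r: n·r·B > C, so B > C/(n·r) = 0.0493/(2·0.25) = 0.0986.

0.0986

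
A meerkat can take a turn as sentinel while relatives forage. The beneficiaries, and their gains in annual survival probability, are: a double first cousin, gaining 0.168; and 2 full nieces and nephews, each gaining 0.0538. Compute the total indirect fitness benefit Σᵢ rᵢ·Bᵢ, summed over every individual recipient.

0.0689

r to a double first cousin = 1/4 (double first cousins share both grandparent pairs — four paths of length 4: r = 4·(1/2)^4 = 1/4).
r to a full niece or nephew = 0.25 (full aunt/uncle↔niece/nephew: two paths of length 3 through the shared grandparent pair: r = 2·(1/2)^3 = 1/4).
Summing one r·B term per recipient: 1·0.25·0.168 + 2·0.25·0.0538 = 0.0689.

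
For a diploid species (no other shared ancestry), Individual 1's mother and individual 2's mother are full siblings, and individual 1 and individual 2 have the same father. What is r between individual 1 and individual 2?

0.375

Relatedness sums over independent paths through distinct common ancestors.
Individual 1 and individual 2 are related in two ways: first cousins through their mothers (r = 1/8) and half-sibs through their shared father (r = 1/4).
r = 1/8 + 1/4 = 0.375.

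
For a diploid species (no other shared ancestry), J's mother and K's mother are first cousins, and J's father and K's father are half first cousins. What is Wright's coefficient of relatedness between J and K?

Relatedness sums over independent paths through distinct common ancestors.
J and K are related in two ways: second cousins through their mothers (r = 1/32) and half second cousins through their fathers (r = 1/64).
r = 1/32 + 1/64 = 0.046875.

0.046875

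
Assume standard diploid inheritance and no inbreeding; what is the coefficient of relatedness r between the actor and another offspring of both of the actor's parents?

Each parent–offspring link contributes a factor of 1/2, and independent paths through distinct common ancestors add.
Full sibs share both parents — two paths of length 2: r = 2·(1/2)^2 = 1/2.

0.5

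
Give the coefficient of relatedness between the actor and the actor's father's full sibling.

0.25

Each parent–offspring link contributes a factor of 1/2, and independent paths through distinct common ancestors add.
Full aunt/uncle↔niece/nephew: two paths of length 3 through the shared grandparent pair: r = 2·(1/2)^3 = 1/4.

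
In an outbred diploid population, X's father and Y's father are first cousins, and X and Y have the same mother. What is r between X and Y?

0.28125

With two independent routes of shared ancestry, r is the sum of the two contributions.
X and Y are related in two ways: second cousins through their fathers (r = 1/32) and half-sibs through their shared mother (r = 1/4).
r = 1/32 + 1/4 = 9/32 = 0.28125.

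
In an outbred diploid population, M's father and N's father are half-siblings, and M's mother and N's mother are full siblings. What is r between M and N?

0.1875

Wright's path rule: contributions from independent ancestry routes add.
M and N are related in two ways: half first cousins through their fathers (r = 1/16) and first cousins through their mothers (r = 1/8).
r = 1/16 + 1/8 = 3/16 = 0.1875.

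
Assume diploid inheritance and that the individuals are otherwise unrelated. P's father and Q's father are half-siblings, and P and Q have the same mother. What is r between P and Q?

With two independent routes of shared ancestry, r is the sum of the two contributions.
P and Q are related in two ways: half first cousins through their fathers (r = 1/16) and half-sibs through their shared mother (r = 1/4).
r = 1/16 + 1/4 = 0.3125.

0.3125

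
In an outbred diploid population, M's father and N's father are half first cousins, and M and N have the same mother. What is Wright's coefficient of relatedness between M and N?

Independent pedigree routes through distinct common ancestors add.
M and N are related in two ways: half second cousins through their fathers (r = 1/64) and half-sibs through their shared mother (r = 1/4).
r = 1/64 + 1/4 = 0.265625.

0.265625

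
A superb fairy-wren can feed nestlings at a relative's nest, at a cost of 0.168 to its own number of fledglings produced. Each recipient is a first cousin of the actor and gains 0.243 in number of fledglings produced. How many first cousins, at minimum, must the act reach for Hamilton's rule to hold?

r to a first cousin = 0.125 (first cousins share one grandparent pair — two paths of length 4: r = 2·(1/2)^4 = 1/8).
Hamilton's rule: n·r·B > C  ⇒  n > C/(r·B) = 0.168/(0.125·0.243) = 5.531.
The smallest integer exceeding 5.531 is 6.

6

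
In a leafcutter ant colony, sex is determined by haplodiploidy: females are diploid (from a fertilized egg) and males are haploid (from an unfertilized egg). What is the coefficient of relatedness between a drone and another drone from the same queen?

Haploid brothers each carry a random half of the queen's diploid genome, so on average they share half: r = 1/2.

0.5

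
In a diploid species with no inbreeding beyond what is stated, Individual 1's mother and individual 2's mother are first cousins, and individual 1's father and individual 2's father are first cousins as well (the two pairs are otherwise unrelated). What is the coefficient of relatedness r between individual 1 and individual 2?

Independent pedigree routes through distinct common ancestors add.
Individual 1 and individual 2 are related in two ways: second cousins through their mothers (r = 1/32) and second cousins through their fathers (r = 1/32).
r = 1/32 + 1/32 = 0.0625.

0.0625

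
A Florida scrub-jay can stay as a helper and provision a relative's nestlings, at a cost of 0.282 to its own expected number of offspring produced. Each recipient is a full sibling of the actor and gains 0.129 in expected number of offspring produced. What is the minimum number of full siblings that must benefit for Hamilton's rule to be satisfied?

r to a full sibling = 0.5 (full sibs share both parents — two paths of length 2: r = 2·(1/2)^2 = 1/2).
Hamilton's rule: n·r·B > C  ⇒  n > C/(r·B) = 0.282/(0.5·0.129) = 4.372.
The smallest integer exceeding 4.372 is 5.

5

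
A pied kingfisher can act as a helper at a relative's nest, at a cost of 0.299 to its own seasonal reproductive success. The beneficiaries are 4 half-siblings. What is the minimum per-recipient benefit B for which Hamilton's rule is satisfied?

r to a half-sibling = 0.25 (half-sibs share one parent — one path of length 2: r = (1/2)^2 = 1/4).
Hamilton's rule with n recipients of equal r: n·r·B > C, so B > C/(n·r) = 0.299/(4·0.25) = 0.299.

0.299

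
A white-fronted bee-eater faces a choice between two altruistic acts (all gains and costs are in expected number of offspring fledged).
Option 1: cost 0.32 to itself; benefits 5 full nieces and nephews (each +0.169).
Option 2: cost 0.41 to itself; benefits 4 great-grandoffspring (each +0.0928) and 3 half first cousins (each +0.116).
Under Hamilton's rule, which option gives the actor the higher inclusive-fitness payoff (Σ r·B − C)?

Option 1: r to a full niece or nephew = 0.25.
Option 1: Σ r·B − C = (5·0.25·0.169) − 0.32 = -0.10875.
Option 2: r to a great-grandoffspring = 0.125.
Option 2: r to a half first cousin = 0.0625.
Option 2: Σ r·B − C = (4·0.125·0.0928 + 3·0.0625·0.116) − 0.41 = -0.34185.
Option 1 has the higher net inclusive-fitness payoff.

Option 1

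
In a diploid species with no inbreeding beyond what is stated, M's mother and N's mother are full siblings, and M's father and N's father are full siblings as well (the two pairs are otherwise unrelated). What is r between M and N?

0.25

Relatedness sums over independent paths through distinct common ancestors.
M and N are related in two ways: first cousins through their mothers (r = 1/8) and first cousins through their fathers (r = 1/8) — i.e. double first cousins.
r = 1/8 + 1/8 = 1/4 = 0.25.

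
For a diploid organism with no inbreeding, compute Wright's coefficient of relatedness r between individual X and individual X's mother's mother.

Each parent–offspring link contributes a factor of 1/2, and independent paths through distinct common ancestors add.
Two parent–offspring links: r = (1/2)^2 = 1/4.

0.25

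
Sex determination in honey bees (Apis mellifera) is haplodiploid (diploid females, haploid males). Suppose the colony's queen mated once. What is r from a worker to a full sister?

0.75

Haplodiploid full sisters inherit their father's entire haploid genome identically (contributing 1/2) and on average half of their mother's contribution (1/2 · 1/2 = 1/4); r = 1/2 + 1/4 = 3/4.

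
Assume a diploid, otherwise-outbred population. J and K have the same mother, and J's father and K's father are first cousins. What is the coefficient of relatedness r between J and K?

0.28125

Relatedness sums over independent paths through distinct common ancestors.
J and K are related in two ways: half-sibs through their shared mother (r = 1/4) and second cousins through their fathers (r = 1/32).
r = 1/4 + 1/32 = 0.28125.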